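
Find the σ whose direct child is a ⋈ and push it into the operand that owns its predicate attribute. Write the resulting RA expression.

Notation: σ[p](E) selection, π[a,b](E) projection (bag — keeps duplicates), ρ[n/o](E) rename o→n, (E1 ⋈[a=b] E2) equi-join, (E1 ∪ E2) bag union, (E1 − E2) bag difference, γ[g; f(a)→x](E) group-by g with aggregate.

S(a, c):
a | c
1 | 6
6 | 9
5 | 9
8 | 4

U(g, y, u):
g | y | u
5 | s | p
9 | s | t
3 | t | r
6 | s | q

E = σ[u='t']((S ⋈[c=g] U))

σ filters on u, owned by the right side.
E' = (S ⋈[c=g] σ[u='t'](U))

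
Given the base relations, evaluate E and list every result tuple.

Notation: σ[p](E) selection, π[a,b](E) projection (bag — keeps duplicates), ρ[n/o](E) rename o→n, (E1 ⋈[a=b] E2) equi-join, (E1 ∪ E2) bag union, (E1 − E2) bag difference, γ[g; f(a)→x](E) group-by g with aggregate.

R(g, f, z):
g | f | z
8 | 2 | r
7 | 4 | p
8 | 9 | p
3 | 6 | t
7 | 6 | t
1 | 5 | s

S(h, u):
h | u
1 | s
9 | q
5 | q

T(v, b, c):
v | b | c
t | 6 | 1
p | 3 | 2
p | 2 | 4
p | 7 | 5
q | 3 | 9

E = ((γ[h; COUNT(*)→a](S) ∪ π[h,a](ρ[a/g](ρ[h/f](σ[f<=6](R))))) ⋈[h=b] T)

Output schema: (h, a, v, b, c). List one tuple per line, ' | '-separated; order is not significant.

Row counts bottom-up:
  S → 3
  γ[h; COUNT(*)→a](S) → 3
  R → 6
  σ[f<=6](R) → 5
  ρ[h/f](σ[f<=6](R)) → 5
  ρ[a/g](ρ[h/f](σ[f<=6](R))) → 5
  π[h,a](ρ[a/g](ρ[h/f](σ[f<=6](R)))) → 5
  (γ[h; COUNT(*)→a](S) ∪ π[h,a](ρ[a/g](ρ[h/f](σ[f<=6](R))))) → 8
  T → 5
  ((γ[h; COUNT(*)→a](S) ∪ π[h,a](ρ[a/g](ρ[h/f](σ[f<=6](R))))) ⋈[h=b] T) → 3

== RESULT ==
h | a | v | b | c
2 | 8 | p | 2 | 4
6 | 3 | t | 6 | 1
6 | 7 | t | 6 | 1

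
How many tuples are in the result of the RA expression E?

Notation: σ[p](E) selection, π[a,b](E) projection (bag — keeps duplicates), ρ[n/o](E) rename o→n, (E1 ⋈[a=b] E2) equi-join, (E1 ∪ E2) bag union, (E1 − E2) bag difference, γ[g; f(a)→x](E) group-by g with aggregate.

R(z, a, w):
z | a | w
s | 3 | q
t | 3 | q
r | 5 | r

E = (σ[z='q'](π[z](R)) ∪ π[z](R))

Stepwise |·|:
  R → 3
  π[z](R) → 3
  σ[z='q'](π[z](R)) → 0
  R → 3
  π[z](R) → 3
  (σ[z='q'](π[z](R)) ∪ π[z](R)) → 3

|E| = 3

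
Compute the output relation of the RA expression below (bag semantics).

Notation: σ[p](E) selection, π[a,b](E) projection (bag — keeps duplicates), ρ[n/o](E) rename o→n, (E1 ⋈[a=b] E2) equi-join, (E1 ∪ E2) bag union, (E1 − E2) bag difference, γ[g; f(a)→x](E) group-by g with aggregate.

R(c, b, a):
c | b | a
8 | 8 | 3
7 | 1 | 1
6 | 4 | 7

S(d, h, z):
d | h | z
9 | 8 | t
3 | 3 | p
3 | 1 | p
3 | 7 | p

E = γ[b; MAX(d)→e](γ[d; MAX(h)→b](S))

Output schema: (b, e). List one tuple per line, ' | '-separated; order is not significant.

Subexpression sizes:
  S → 4
  γ[d; MAX(h)→b](S) → 2
  γ[b; MAX(d)→e](γ[d; MAX(h)→b](S)) → 2

== RESULT ==
b | e
7 | 3
8 | 9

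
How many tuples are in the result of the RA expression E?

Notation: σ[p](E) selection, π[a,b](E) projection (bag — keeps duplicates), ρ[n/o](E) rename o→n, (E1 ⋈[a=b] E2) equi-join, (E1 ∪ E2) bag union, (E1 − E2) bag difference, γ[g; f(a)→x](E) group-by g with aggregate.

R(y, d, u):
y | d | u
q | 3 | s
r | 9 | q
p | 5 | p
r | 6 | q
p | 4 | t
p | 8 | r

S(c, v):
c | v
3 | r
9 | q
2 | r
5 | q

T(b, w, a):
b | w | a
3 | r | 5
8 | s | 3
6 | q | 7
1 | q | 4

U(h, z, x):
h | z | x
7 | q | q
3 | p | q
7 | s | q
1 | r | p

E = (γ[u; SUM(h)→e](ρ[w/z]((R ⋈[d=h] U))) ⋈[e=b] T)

Stepwise |·|:
  R → 6
  U → 4
  (R ⋈[d=h] U) → 1
  ρ[w/z]((R ⋈[d=h] U)) → 1
  γ[u; SUM(h)→e](ρ[w/z]((R ⋈[d=h] U))) → 1
  T → 4
  (γ[u; SUM(h)→e](ρ[w/z]((R ⋈[d=h] U))) ⋈[e=b] T) → 1

|E| = 1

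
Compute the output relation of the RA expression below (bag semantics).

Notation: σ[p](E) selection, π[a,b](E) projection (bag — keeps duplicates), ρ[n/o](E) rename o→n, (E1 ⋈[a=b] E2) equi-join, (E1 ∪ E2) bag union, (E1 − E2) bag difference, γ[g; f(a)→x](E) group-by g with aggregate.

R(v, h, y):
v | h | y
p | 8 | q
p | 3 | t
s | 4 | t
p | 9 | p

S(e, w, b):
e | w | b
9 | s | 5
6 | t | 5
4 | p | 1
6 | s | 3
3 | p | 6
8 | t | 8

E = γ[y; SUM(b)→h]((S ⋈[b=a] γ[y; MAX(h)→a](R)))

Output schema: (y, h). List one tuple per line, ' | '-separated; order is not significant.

Per-node cardinality:
  S → 6
  R → 4
  γ[y; MAX(h)→a](R) → 3
  (S ⋈[b=a] γ[y; MAX(h)→a](R)) → 1
  γ[y; SUM(b)→h]((S ⋈[b=a] γ[y; MAX(h)→a](R))) → 1

== RESULT ==
y | h
q | 8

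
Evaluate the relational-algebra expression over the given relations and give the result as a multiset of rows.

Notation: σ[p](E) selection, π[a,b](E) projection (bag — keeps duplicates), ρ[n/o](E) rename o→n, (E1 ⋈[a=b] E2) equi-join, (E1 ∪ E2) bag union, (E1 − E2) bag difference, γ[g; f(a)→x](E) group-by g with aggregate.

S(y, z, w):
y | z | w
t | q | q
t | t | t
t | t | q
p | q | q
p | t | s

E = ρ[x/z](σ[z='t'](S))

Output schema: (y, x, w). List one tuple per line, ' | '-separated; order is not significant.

Per-node cardinality:
  S → 5
  σ[z='t'](S) → 3
  ρ[x/z](σ[z='t'](S)) → 3

== RESULT ==
y | x | w
p | t | s
t | t | q
t | t | t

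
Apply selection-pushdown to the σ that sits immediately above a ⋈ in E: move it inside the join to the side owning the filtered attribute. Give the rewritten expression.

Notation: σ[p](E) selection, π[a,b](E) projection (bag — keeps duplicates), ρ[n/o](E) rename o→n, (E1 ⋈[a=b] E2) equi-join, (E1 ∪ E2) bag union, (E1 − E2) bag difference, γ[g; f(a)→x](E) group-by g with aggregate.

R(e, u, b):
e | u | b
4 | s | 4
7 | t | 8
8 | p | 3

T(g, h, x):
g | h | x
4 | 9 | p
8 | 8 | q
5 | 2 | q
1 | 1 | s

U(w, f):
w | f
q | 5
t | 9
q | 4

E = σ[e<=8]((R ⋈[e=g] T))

σ filters on e, owned by the left side.
E' = (σ[e<=8](R) ⋈[e=g] T)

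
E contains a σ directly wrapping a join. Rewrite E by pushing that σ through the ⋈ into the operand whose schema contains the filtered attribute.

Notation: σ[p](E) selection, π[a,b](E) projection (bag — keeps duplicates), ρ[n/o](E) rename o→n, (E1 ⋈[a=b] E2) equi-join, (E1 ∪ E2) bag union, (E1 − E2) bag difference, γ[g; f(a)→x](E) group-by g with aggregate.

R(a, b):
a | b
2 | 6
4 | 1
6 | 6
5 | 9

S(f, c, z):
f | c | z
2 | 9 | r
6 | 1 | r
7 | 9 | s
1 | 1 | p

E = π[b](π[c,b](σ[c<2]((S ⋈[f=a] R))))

σ filters on c, owned by the left side.
E' = π[b](π[c,b]((σ[c<2](S) ⋈[f=a] R)))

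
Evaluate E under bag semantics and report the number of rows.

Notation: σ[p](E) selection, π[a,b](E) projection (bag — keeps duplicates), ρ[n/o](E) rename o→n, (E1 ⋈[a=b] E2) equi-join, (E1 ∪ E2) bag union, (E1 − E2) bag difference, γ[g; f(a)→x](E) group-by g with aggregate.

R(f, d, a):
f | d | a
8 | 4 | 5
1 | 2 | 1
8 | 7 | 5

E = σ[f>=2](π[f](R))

Row counts bottom-up:
  R → 3
  π[f](R) → 3
  σ[f>=2](π[f](R)) → 2

|E| = 2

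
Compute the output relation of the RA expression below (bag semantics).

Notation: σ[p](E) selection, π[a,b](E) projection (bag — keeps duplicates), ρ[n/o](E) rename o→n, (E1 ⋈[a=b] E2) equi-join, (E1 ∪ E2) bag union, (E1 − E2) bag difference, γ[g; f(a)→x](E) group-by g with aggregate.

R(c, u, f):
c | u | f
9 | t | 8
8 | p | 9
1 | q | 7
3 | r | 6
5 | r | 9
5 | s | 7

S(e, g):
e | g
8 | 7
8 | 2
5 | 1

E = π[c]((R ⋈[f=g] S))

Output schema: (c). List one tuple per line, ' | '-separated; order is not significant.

Per-node cardinality:
  R → 6
  S → 3
  (R ⋈[f=g] S) → 2
  π[c]((R ⋈[f=g] S)) → 2

== RESULT ==
c
1
5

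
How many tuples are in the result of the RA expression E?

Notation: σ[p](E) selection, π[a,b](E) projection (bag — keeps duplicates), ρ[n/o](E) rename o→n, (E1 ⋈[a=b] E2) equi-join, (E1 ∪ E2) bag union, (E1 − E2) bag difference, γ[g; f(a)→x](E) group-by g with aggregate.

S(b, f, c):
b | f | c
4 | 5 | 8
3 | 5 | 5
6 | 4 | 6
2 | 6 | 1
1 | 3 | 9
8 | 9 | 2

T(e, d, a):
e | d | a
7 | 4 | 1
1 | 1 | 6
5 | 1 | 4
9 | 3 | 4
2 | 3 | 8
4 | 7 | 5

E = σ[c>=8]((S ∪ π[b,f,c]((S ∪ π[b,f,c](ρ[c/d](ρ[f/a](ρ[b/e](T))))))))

Row counts bottom-up:
  S → 6
  S → 6
  T → 6
  ρ[b/e](T) → 6
  ρ[f/a](ρ[b/e](T)) → 6
  ρ[c/d](ρ[f/a](ρ[b/e](T))) → 6
  π[b,f,c](ρ[c/d](ρ[f/a](ρ[b/e](T)))) → 6
  (S ∪ π[b,f,c](ρ[c/d](ρ[f/a](ρ[b/e](T))))) → 12
  π[b,f,c]((S ∪ π[b,f,c](ρ[c/d](ρ[f/a](ρ[b/e](T)))))) → 12
  (S ∪ π[b,f,c]((S ∪ π[b,f,c](ρ[c/d](ρ[f/a](ρ[b/e](T))))))) → 18
  σ[c>=8]((S ∪ π[b,f,c]((S ∪ π[b,f,c](ρ[c/d](ρ[f/a](ρ[b/e](T)))))))) → 4

|E| = 4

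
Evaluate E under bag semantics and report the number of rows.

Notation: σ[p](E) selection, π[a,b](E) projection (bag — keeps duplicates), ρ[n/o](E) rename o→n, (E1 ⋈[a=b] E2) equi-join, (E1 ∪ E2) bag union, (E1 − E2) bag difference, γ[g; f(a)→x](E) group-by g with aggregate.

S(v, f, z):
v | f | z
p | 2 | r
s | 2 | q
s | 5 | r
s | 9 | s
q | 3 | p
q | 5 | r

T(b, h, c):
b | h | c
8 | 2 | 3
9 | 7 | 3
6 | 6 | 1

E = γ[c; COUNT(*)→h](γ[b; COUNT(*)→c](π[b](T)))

Row counts bottom-up:
  T → 3
  π[b](T) → 3
  γ[b; COUNT(*)→c](π[b](T)) → 3
  γ[c; COUNT(*)→h](γ[b; COUNT(*)→c](π[b](T))) → 1

|E| = 1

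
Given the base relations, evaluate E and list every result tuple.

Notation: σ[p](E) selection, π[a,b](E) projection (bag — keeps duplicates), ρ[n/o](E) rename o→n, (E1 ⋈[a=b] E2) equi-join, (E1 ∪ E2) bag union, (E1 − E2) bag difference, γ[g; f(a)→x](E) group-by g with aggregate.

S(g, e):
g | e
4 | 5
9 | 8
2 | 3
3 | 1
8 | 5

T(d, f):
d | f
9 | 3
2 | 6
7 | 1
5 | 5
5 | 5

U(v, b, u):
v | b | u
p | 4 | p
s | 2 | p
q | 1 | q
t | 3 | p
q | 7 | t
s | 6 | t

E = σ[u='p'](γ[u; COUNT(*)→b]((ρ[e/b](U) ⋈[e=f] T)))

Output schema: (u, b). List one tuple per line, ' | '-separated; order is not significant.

Subexpression sizes:
  U → 6
  ρ[e/b](U) → 6
  T → 5
  (ρ[e/b](U) ⋈[e=f] T) → 3
  γ[u; COUNT(*)→b]((ρ[e/b](U) ⋈[e=f] T)) → 3
  σ[u='p'](γ[u; COUNT(*)→b]((ρ[e/b](U) ⋈[e=f] T))) → 1

== RESULT ==
u | b
p | 1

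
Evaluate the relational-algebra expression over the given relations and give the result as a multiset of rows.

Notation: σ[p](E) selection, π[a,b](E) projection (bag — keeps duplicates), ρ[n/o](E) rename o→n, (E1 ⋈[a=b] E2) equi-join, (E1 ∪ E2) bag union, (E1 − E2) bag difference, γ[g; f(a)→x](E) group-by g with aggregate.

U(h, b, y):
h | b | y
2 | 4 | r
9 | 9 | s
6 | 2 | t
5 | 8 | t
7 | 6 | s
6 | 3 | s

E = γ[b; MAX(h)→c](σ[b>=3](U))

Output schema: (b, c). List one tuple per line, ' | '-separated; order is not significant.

Per-node cardinality:
  U → 6
  σ[b>=3](U) → 5
  γ[b; MAX(h)→c](σ[b>=3](U)) → 5

== RESULT ==
b | c
3 | 6
4 | 2
6 | 7
8 | 5
9 | 9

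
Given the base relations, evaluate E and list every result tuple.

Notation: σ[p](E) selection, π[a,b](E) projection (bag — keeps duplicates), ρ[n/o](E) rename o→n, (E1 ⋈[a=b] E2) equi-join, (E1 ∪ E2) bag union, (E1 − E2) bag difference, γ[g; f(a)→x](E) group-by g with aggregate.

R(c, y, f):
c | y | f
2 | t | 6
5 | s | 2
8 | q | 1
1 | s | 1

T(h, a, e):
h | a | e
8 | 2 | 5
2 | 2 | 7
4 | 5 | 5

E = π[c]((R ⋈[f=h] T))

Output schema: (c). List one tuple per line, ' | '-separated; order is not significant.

Stepwise |·|:
  R → 4
  T → 3
  (R ⋈[f=h] T) → 1
  π[c]((R ⋈[f=h] T)) → 1

== RESULT ==
c
5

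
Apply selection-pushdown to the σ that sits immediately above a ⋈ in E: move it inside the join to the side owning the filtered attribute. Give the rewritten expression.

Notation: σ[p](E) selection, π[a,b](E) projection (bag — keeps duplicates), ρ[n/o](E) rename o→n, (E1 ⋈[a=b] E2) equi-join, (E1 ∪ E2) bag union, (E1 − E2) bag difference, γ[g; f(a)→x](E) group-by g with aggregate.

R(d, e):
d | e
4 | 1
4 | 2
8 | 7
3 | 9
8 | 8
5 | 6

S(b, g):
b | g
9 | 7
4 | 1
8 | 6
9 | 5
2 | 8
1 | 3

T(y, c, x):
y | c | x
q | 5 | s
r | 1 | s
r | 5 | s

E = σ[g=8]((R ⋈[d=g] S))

σ filters on g, owned by the right side.
E' = (R ⋈[d=g] σ[g=8](S))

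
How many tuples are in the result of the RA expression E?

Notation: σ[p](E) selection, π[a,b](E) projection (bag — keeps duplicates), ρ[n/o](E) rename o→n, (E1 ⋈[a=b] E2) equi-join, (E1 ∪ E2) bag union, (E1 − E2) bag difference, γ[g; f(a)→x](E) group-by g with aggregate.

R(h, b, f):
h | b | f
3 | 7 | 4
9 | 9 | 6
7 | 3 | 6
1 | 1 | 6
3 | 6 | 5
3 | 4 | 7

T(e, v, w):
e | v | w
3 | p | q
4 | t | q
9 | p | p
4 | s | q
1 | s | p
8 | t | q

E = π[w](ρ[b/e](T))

Subexpression sizes:
  T → 6
  ρ[b/e](T) → 6
  π[w](ρ[b/e](T)) → 6

|E| = 6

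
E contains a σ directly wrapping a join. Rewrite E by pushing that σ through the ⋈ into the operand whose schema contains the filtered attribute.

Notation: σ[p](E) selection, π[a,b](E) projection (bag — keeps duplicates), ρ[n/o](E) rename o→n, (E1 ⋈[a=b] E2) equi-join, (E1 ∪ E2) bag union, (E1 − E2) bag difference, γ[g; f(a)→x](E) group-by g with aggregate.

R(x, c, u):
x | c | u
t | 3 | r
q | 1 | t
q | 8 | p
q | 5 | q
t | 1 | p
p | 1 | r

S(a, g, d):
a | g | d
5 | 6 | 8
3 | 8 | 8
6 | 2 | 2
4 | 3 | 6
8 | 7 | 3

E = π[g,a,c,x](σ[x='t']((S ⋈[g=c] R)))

σ filters on x, owned by the right side.
E' = π[g,a,c,x]((S ⋈[g=c] σ[x='t'](R)))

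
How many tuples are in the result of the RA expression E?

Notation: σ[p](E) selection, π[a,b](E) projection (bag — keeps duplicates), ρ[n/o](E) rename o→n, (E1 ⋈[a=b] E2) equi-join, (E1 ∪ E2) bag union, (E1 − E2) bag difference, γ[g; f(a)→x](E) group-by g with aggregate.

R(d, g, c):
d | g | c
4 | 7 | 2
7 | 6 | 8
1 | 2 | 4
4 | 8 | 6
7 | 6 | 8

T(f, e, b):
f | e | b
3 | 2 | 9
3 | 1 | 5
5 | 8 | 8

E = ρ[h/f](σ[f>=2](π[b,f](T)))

Subexpression sizes:
  T → 3
  π[b,f](T) → 3
  σ[f>=2](π[b,f](T)) → 3
  ρ[h/f](σ[f>=2](π[b,f](T))) → 3

|E| = 3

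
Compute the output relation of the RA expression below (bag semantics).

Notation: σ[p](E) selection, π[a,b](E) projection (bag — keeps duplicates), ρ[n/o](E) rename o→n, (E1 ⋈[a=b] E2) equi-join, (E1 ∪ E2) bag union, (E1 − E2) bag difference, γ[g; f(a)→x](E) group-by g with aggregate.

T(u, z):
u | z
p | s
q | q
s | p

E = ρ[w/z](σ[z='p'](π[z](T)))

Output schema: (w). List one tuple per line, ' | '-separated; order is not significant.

Stepwise |·|:
  T → 3
  π[z](T) → 3
  σ[z='p'](π[z](T)) → 1
  ρ[w/z](σ[z='p'](π[z](T))) → 1

== RESULT ==
w
p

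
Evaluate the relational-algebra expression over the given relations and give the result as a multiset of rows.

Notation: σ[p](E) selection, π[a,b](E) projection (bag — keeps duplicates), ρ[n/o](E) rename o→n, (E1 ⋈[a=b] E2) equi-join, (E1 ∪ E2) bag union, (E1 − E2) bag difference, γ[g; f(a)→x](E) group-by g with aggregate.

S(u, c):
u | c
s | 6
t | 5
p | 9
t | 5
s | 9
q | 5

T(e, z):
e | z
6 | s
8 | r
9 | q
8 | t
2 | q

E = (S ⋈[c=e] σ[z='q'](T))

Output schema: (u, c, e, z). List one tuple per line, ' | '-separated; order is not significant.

Per-node cardinality:
  S → 6
  T → 5
  σ[z='q'](T) → 2
  (S ⋈[c=e] σ[z='q'](T)) → 2

== RESULT ==
u | c | e | z
p | 9 | 9 | q
s | 9 | 9 | q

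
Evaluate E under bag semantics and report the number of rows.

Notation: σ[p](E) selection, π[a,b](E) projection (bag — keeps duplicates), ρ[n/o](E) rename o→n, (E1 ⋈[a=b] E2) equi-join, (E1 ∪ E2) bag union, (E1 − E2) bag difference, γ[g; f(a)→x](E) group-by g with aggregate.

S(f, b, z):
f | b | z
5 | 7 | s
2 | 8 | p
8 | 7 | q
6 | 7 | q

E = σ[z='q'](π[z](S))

Per-node cardinality:
  S → 4
  π[z](S) → 4
  σ[z='q'](π[z](S)) → 2

|E| = 2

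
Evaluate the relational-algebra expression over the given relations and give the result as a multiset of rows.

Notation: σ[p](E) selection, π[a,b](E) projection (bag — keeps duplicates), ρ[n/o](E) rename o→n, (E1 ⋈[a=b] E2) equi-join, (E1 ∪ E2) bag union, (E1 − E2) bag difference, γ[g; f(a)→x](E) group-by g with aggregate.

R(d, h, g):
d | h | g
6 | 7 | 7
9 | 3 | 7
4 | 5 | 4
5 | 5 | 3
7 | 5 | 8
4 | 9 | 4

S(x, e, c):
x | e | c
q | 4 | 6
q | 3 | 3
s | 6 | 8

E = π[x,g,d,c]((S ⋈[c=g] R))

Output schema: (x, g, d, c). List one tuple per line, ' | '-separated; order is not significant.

Stepwise |·|:
  S → 3
  R → 6
  (S ⋈[c=g] R) → 2
  π[x,g,d,c]((S ⋈[c=g] R)) → 2

== RESULT ==
x | g | d | c
q | 3 | 5 | 3
s | 8 | 7 | 8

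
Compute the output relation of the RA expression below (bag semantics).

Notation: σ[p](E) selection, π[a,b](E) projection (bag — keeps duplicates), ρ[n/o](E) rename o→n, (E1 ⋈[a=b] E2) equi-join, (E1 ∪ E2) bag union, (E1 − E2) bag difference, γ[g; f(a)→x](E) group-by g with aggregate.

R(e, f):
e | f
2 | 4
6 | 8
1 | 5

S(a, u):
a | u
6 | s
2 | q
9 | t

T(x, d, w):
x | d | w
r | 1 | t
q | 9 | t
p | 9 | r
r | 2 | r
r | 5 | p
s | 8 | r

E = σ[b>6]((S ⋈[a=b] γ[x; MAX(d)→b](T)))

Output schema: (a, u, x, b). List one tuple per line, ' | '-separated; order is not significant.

Subexpression sizes:
  S → 3
  T → 6
  γ[x; MAX(d)→b](T) → 4
  (S ⋈[a=b] γ[x; MAX(d)→b](T)) → 2
  σ[b>6]((S ⋈[a=b] γ[x; MAX(d)→b](T))) → 2

== RESULT ==
a | u | x | b
9 | t | p | 9
9 | t | q | 9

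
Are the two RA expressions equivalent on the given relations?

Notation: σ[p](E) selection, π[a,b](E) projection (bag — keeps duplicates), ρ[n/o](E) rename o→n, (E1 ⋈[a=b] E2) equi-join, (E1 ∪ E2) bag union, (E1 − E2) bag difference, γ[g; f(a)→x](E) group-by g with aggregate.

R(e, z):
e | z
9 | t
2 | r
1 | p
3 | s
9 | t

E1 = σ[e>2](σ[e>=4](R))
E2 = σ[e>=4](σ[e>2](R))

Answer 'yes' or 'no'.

E1 row counts bottom-up:
  R → 5
  σ[e>=4](R) → 2
  σ[e>2](σ[e>=4](R)) → 2
E2 row counts bottom-up:
  R → 5
  σ[e>2](R) → 3
  σ[e>=4](σ[e>2](R)) → 2

E1 and E2 produce the same multiset:
e | z
9 | t
9 | t

yes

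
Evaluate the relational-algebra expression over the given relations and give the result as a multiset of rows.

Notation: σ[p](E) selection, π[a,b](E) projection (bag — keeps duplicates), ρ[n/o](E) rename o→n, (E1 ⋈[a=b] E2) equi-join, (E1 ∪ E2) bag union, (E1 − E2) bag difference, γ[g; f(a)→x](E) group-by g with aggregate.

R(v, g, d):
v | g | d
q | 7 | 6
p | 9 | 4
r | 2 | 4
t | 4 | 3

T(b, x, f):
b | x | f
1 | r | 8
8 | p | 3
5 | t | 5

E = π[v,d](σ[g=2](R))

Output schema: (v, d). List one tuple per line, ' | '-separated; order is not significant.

Subexpression sizes:
  R → 4
  σ[g=2](R) → 1
  π[v,d](σ[g=2](R)) → 1

== RESULT ==
v | d
r | 4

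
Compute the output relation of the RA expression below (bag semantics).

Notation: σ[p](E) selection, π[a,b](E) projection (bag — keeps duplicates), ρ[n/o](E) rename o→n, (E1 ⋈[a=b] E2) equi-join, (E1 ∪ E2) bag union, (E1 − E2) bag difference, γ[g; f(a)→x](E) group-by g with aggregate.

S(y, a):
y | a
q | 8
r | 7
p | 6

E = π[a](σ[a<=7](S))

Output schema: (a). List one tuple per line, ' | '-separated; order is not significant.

Row counts bottom-up:
  S → 3
  σ[a<=7](S) → 2
  π[a](σ[a<=7](S)) → 2

== RESULT ==
a
6
7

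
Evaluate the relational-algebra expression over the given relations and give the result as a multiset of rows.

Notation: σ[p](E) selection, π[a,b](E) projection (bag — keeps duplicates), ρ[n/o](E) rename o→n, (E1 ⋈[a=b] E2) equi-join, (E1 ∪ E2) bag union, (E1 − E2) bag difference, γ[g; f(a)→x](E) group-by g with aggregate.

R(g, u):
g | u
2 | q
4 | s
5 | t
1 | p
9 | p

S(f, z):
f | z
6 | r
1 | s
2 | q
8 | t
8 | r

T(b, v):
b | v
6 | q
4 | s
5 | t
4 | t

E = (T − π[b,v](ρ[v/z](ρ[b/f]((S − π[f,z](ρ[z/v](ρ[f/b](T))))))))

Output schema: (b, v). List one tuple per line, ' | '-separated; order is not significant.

Subexpression sizes:
  T → 4
  S → 5
  T → 4
  ρ[f/b](T) → 4
  ρ[z/v](ρ[f/b](T)) → 4
  π[f,z](ρ[z/v](ρ[f/b](T))) → 4
  (S − π[f,z](ρ[z/v](ρ[f/b](T)))) → 5
  ρ[b/f]((S − π[f,z](ρ[z/v](ρ[f/b](T))))) → 5
  ρ[v/z](ρ[b/f]((S − π[f,z](ρ[z/v](ρ[f/b](T)))))) → 5
  π[b,v](ρ[v/z](ρ[b/f]((S − π[f,z](ρ[z/v](ρ[f/b](T))))))) → 5
  (T − π[b,v](ρ[v/z](ρ[b/f]((S − π[f,z](ρ[z/v](ρ[f/b](T)))))))) → 4

== RESULT ==
b | v
4 | s
4 | t
5 | t
6 | q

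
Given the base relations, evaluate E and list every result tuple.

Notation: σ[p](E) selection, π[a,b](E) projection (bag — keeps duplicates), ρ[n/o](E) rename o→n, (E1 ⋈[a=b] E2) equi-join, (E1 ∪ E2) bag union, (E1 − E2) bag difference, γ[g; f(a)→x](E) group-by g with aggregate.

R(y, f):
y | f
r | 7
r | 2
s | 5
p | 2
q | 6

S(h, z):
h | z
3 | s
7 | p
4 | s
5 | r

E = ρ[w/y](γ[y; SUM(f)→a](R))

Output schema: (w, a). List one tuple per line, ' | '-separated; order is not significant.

Subexpression sizes:
  R → 5
  γ[y; SUM(f)→a](R) → 4
  ρ[w/y](γ[y; SUM(f)→a](R)) → 4

== RESULT ==
w | a
p | 2
q | 6
r | 9
s | 5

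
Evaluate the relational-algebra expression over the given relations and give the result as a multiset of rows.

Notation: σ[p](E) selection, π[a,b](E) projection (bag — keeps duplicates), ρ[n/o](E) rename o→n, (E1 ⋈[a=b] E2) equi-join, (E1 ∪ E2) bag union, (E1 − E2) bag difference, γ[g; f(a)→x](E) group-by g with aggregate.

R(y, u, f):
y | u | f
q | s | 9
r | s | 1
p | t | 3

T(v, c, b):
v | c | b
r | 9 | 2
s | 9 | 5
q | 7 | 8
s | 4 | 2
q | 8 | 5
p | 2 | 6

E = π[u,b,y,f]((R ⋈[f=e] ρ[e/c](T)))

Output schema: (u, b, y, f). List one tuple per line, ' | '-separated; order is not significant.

Row counts bottom-up:
  R → 3
  T → 6
  ρ[e/c](T) → 6
  (R ⋈[f=e] ρ[e/c](T)) → 2
  π[u,b,y,f]((R ⋈[f=e] ρ[e/c](T))) → 2

== RESULT ==
u | b | y | f
s | 2 | q | 9
s | 5 | q | 9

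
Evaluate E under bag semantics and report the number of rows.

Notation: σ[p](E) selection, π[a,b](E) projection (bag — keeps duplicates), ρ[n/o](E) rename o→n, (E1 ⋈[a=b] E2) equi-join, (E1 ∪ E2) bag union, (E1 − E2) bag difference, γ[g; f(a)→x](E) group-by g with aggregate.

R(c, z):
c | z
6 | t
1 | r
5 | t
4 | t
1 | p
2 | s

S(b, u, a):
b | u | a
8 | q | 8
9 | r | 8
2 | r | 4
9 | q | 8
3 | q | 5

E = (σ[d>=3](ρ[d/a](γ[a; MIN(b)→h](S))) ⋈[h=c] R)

Row counts bottom-up:
  S → 5
  γ[a; MIN(b)→h](S) → 3
  ρ[d/a](γ[a; MIN(b)→h](S)) → 3
  σ[d>=3](ρ[d/a](γ[a; MIN(b)→h](S))) → 3
  R → 6
  (σ[d>=3](ρ[d/a](γ[a; MIN(b)→h](S))) ⋈[h=c] R) → 1

|E| = 1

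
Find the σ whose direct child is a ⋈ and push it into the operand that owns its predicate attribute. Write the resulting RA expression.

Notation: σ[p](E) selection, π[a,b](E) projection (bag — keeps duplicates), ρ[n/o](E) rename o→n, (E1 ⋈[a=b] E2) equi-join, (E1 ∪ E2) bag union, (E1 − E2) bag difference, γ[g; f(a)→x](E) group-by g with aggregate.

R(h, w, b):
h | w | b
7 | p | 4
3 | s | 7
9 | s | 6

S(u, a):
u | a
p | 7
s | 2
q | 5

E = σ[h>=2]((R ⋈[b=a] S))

σ filters on h, owned by the left side.
E' = (σ[h>=2](R) ⋈[b=a] S)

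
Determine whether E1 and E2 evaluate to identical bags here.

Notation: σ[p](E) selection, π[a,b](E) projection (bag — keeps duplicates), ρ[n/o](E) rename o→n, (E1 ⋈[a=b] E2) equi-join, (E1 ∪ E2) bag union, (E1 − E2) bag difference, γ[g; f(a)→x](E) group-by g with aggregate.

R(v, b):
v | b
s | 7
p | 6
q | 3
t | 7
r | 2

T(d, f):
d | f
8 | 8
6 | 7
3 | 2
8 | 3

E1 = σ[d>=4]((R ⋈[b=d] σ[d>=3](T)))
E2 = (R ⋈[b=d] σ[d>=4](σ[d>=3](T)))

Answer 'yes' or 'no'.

E1 per-node cardinality:
  R → 5
  T → 4
  σ[d>=3](T) → 4
  (R ⋈[b=d] σ[d>=3](T)) → 2
  σ[d>=4]((R ⋈[b=d] σ[d>=3](T))) → 1
E2 per-node cardinality:
  R → 5
  T → 4
  σ[d>=3](T) → 4
  σ[d>=4](σ[d>=3](T)) → 3
  (R ⋈[b=d] σ[d>=4](σ[d>=3](T))) → 1

E1 and E2 produce the same multiset:
v | b | d | f
p | 6 | 6 | 7

yes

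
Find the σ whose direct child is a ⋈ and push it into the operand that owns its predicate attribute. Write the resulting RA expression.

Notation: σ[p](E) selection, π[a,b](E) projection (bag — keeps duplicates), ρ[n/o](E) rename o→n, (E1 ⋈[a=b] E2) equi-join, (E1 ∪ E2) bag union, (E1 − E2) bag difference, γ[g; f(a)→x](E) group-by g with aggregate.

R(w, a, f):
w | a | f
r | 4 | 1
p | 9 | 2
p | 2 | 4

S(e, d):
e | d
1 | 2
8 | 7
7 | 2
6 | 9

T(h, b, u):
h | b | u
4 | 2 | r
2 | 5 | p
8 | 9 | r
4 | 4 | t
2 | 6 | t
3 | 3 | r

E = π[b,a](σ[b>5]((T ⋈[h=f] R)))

σ filters on b, owned by the left side.
E' = π[b,a]((σ[b>5](T) ⋈[h=f] R))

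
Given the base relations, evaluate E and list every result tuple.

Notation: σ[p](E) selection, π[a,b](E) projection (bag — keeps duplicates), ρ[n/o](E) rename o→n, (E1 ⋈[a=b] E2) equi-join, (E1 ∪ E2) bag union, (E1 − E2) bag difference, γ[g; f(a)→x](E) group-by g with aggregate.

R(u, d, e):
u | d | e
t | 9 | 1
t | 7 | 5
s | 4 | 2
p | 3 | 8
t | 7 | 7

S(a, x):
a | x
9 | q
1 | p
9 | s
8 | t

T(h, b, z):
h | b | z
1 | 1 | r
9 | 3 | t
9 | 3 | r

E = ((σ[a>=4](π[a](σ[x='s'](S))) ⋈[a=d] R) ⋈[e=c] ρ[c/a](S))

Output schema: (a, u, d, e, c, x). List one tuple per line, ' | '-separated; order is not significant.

Per-node cardinality:
  S → 4
  σ[x='s'](S) → 1
  π[a](σ[x='s'](S)) → 1
  σ[a>=4](π[a](σ[x='s'](S))) → 1
  R → 5
  (σ[a>=4](π[a](σ[x='s'](S))) ⋈[a=d] R) → 1
  S → 4
  ρ[c/a](S) → 4
  ((σ[a>=4](π[a](σ[x='s'](S))) ⋈[a=d] R) ⋈[e=c] ρ[c/a](S)) → 1

== RESULT ==
a | u | d | e | c | x
9 | t | 9 | 1 | 1 | p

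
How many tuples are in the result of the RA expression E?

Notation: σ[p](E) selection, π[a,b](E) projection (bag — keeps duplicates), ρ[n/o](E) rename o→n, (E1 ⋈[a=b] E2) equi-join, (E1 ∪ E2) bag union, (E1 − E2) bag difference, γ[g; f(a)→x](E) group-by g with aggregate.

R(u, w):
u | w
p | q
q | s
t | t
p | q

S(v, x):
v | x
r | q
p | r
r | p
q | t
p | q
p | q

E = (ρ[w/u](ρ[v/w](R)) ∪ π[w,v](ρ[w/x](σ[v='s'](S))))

Per-node cardinality:
  R → 4
  ρ[v/w](R) → 4
  ρ[w/u](ρ[v/w](R)) → 4
  S → 6
  σ[v='s'](S) → 0
  ρ[w/x](σ[v='s'](S)) → 0
  π[w,v](ρ[w/x](σ[v='s'](S))) → 0
  (ρ[w/u](ρ[v/w](R)) ∪ π[w,v](ρ[w/x](σ[v='s'](S)))) → 4

|E| = 4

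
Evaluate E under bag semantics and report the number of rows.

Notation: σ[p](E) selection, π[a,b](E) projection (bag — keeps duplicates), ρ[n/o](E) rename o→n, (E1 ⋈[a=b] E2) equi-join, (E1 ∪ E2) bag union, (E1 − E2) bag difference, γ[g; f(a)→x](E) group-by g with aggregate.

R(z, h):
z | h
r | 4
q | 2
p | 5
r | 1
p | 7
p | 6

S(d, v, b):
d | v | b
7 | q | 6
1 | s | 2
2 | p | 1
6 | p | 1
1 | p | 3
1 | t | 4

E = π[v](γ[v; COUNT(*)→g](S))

Subexpression sizes:
  S → 6
  γ[v; COUNT(*)→g](S) → 4
  π[v](γ[v; COUNT(*)→g](S)) → 4

|E| = 4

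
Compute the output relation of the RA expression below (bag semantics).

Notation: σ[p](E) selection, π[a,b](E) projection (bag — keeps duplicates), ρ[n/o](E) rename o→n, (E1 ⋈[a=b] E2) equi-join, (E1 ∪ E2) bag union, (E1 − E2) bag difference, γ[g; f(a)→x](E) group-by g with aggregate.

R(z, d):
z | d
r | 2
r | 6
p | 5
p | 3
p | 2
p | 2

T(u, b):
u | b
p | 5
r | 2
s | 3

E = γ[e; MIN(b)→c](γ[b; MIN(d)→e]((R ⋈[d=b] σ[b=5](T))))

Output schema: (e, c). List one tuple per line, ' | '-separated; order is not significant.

Per-node cardinality:
  R → 6
  T → 3
  σ[b=5](T) → 1
  (R ⋈[d=b] σ[b=5](T)) → 1
  γ[b; MIN(d)→e]((R ⋈[d=b] σ[b=5](T))) → 1
  γ[e; MIN(b)→c](γ[b; MIN(d)→e]((R ⋈[d=b] σ[b=5](T)))) → 1

== RESULT ==
e | c
5 | 5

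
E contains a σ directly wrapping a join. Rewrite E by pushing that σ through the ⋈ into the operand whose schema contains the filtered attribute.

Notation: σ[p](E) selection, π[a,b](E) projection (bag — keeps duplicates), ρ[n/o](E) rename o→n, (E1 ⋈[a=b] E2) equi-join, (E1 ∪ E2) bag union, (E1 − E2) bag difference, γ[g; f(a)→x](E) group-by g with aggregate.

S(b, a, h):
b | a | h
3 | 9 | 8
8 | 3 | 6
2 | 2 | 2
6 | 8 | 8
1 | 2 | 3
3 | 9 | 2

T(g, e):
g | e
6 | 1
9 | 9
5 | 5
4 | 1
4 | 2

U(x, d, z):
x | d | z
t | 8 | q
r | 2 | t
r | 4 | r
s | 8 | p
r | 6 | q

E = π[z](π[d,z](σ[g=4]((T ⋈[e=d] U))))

σ filters on g, owned by the left side.
E' = π[z](π[d,z]((σ[g=4](T) ⋈[e=d] U)))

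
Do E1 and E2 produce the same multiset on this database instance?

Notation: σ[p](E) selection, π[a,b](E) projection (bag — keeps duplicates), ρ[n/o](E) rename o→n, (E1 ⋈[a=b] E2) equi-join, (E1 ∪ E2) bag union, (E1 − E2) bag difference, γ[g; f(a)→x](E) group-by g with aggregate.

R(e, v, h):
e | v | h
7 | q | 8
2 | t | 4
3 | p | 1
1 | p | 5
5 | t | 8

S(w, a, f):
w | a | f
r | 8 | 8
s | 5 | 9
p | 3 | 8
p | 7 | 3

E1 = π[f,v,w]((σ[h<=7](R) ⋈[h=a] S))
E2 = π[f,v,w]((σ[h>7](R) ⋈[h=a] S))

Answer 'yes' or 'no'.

E1 subexpression sizes:
  R → 5
  σ[h<=7](R) → 3
  S → 4
  (σ[h<=7](R) ⋈[h=a] S) → 1
  π[f,v,w]((σ[h<=7](R) ⋈[h=a] S)) → 1
E2 subexpression sizes:
  R → 5
  σ[h>7](R) → 2
  S → 4
  (σ[h>7](R) ⋈[h=a] S) → 2
  π[f,v,w]((σ[h>7](R) ⋈[h=a] S)) → 2

E1 result:
f | v | w
9 | p | s
E2 result:
f | v | w
8 | q | r
8 | t | r
Witness: (9, 'p', 's') appears 1× in E1 but 0× in E2.

no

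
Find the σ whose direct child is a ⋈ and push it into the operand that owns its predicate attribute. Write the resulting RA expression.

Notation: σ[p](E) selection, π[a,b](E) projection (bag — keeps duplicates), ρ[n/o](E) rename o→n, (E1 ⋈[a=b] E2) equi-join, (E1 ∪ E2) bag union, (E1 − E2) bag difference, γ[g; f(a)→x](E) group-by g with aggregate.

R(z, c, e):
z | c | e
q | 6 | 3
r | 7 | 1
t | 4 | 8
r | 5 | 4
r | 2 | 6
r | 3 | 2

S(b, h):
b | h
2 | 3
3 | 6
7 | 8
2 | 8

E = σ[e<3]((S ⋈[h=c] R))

σ filters on e, owned by the right side.
E' = (S ⋈[h=c] σ[e<3](R))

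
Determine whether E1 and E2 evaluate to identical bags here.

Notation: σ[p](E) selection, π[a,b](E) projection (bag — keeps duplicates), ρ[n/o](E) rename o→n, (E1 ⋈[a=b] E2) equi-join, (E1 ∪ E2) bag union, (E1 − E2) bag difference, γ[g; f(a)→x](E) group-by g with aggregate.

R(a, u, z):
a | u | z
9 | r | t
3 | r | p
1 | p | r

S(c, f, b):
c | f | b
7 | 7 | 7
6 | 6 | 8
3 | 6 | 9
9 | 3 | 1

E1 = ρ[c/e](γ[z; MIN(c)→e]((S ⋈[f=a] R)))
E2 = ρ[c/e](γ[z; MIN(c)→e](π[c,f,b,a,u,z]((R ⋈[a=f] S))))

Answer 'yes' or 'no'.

E1 per-node cardinality:
  S → 4
  R → 3
  (S ⋈[f=a] R) → 1
  γ[z; MIN(c)→e]((S ⋈[f=a] R)) → 1
  ρ[c/e](γ[z; MIN(c)→e]((S ⋈[f=a] R))) → 1
E2 per-node cardinality:
  R → 3
  S → 4
  (R ⋈[a=f] S) → 1
  π[c,f,b,a,u,z]((R ⋈[a=f] S)) → 1
  γ[z; MIN(c)→e](π[c,f,b,a,u,z]((R ⋈[a=f] S))) → 1
  ρ[c/e](γ[z; MIN(c)→e](π[c,f,b,a,u,z]((R ⋈[a=f] S)))) → 1

E1 and E2 produce the same multiset:
z | c
p | 9

yes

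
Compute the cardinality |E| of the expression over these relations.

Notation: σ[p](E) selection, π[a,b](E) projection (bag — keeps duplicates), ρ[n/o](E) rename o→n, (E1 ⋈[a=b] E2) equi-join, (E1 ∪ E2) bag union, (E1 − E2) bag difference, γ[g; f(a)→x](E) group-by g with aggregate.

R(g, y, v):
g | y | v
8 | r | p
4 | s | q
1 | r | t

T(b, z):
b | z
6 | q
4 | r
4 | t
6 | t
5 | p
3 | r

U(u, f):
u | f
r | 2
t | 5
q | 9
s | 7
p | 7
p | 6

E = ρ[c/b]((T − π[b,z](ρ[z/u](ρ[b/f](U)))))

Subexpression sizes:
  T → 6
  U → 6
  ρ[b/f](U) → 6
  ρ[z/u](ρ[b/f](U)) → 6
  π[b,z](ρ[z/u](ρ[b/f](U))) → 6
  (T − π[b,z](ρ[z/u](ρ[b/f](U)))) → 6
  ρ[c/b]((T − π[b,z](ρ[z/u](ρ[b/f](U))))) → 6

|E| = 6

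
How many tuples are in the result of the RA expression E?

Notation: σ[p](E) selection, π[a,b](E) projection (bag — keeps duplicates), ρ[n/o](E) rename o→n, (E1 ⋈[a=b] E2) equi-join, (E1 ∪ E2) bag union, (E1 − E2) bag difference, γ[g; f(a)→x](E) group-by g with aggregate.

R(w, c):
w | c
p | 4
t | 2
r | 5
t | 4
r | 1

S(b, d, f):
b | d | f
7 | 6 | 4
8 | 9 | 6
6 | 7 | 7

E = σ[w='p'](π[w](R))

Row counts bottom-up:
  R → 5
  π[w](R) → 5
  σ[w='p'](π[w](R)) → 1

|E| = 1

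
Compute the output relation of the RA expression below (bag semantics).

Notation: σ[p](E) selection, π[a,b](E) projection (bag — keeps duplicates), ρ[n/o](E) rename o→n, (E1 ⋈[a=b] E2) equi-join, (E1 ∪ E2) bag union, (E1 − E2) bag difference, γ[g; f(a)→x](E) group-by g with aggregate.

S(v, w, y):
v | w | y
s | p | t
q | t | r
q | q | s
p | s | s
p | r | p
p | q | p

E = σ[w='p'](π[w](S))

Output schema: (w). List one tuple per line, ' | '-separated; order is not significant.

Stepwise |·|:
  S → 6
  π[w](S) → 6
  σ[w='p'](π[w](S)) → 1

== RESULT ==
w
p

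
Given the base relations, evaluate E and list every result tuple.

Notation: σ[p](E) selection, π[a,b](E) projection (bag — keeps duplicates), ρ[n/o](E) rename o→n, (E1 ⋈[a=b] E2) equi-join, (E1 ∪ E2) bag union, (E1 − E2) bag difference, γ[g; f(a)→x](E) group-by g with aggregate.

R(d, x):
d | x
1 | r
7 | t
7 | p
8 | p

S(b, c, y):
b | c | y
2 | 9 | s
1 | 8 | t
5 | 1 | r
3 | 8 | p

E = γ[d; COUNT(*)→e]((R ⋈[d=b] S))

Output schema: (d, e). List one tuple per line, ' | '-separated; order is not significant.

Per-node cardinality:
  R → 4
  S → 4
  (R ⋈[d=b] S) → 1
  γ[d; COUNT(*)→e]((R ⋈[d=b] S)) → 1

== RESULT ==
d | e
1 | 1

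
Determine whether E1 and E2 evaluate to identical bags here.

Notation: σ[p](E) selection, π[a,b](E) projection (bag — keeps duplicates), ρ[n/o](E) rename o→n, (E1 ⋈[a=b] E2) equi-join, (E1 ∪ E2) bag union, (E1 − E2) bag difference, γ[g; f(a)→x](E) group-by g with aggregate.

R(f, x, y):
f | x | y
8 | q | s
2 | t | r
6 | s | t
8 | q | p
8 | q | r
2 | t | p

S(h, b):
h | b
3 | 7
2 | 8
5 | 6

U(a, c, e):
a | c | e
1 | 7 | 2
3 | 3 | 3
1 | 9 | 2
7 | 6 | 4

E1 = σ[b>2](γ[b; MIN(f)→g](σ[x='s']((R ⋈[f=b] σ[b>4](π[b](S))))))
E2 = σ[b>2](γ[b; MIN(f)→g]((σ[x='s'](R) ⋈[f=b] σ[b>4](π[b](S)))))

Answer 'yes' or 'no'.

E1 row counts bottom-up:
  R → 6
  S → 3
  π[b](S) → 3
  σ[b>4](π[b](S)) → 3
  (R ⋈[f=b] σ[b>4](π[b](S))) → 4
  σ[x='s']((R ⋈[f=b] σ[b>4](π[b](S)))) → 1
  γ[b; MIN(f)→g](σ[x='s']((R ⋈[f=b] σ[b>4](π[b](S))))) → 1
  σ[b>2](γ[b; MIN(f)→g](σ[x='s']((R ⋈[f=b] σ[b>4](π[b](S)))))) → 1
E2 row counts bottom-up:
  R → 6
  σ[x='s'](R) → 1
  S → 3
  π[b](S) → 3
  σ[b>4](π[b](S)) → 3
  (σ[x='s'](R) ⋈[f=b] σ[b>4](π[b](S))) → 1
  γ[b; MIN(f)→g]((σ[x='s'](R) ⋈[f=b] σ[b>4](π[b](S)))) → 1
  σ[b>2](γ[b; MIN(f)→g]((σ[x='s'](R) ⋈[f=b] σ[b>4](π[b](S))))) → 1

E1 and E2 produce the same multiset:
b | g
6 | 6

yes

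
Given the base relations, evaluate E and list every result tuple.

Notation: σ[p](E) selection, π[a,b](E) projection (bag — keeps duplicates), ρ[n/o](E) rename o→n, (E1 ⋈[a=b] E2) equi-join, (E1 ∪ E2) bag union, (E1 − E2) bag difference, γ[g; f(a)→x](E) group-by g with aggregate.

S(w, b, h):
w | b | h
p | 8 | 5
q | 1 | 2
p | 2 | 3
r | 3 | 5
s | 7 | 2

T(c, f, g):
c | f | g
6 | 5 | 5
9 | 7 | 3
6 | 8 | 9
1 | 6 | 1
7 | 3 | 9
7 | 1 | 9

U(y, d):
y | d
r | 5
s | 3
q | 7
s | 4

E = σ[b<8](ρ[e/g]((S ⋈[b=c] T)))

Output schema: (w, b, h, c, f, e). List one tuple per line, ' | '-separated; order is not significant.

Stepwise |·|:
  S → 5
  T → 6
  (S ⋈[b=c] T) → 3
  ρ[e/g]((S ⋈[b=c] T)) → 3
  σ[b<8](ρ[e/g]((S ⋈[b=c] T))) → 3

== RESULT ==
w | b | h | c | f | e
q | 1 | 2 | 1 | 6 | 1
s | 7 | 2 | 7 | 1 | 9
s | 7 | 2 | 7 | 3 | 9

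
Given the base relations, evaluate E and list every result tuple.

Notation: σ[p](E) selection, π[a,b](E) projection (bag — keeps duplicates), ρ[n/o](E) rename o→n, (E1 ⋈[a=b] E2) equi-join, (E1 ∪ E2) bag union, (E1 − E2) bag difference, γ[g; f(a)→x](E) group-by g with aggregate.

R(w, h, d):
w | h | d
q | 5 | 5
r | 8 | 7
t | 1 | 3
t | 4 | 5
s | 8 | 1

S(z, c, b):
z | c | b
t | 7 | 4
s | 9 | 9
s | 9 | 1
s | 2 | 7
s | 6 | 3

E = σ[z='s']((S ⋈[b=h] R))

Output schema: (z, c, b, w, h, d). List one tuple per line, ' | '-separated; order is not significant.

Subexpression sizes:
  S → 5
  R → 5
  (S ⋈[b=h] R) → 2
  σ[z='s']((S ⋈[b=h] R)) → 1

== RESULT ==
z | c | b | w | h | d
s | 9 | 1 | t | 1 | 3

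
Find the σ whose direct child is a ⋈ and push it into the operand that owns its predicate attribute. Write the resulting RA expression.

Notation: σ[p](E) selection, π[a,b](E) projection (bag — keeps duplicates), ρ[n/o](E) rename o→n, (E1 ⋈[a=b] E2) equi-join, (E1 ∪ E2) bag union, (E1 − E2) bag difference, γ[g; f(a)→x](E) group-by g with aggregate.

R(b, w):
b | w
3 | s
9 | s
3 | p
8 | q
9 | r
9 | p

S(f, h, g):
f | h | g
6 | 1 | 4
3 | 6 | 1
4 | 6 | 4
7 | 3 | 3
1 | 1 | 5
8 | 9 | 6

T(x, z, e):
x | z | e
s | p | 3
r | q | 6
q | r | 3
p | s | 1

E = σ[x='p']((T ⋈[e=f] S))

σ filters on x, owned by the left side.
E' = (σ[x='p'](T) ⋈[e=f] S)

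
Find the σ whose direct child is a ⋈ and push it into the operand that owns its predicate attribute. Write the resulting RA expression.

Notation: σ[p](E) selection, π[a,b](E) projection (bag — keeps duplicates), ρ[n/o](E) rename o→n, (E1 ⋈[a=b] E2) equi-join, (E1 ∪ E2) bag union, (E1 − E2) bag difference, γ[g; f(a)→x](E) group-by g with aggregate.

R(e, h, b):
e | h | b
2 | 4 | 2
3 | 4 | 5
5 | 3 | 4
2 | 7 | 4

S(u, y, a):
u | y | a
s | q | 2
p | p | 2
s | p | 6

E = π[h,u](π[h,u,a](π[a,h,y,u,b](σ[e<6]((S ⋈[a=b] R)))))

σ filters on e, owned by the right side.
E' = π[h,u](π[h,u,a](π[a,h,y,u,b]((S ⋈[a=b] σ[e<6](R)))))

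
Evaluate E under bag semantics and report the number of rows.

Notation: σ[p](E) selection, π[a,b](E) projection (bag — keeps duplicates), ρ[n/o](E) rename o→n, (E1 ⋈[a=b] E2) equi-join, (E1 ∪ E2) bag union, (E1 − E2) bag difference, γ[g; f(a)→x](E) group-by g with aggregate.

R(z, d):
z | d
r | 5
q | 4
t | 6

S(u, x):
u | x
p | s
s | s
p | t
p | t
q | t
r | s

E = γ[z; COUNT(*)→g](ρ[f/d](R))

Row counts bottom-up:
  R → 3
  ρ[f/d](R) → 3
  γ[z; COUNT(*)→g](ρ[f/d](R)) → 3

|E| = 3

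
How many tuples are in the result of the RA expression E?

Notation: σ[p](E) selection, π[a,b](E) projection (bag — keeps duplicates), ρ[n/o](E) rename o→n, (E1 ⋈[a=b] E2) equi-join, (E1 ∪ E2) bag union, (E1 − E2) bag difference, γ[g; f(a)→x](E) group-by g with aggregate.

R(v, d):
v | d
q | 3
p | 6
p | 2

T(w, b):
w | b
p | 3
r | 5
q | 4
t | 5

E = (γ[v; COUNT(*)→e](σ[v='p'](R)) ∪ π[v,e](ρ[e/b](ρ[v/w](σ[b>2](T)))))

Stepwise |·|:
  R → 3
  σ[v='p'](R) → 2
  γ[v; COUNT(*)→e](σ[v='p'](R)) → 1
  T → 4
  σ[b>2](T) → 4
  ρ[v/w](σ[b>2](T)) → 4
  ρ[e/b](ρ[v/w](σ[b>2](T))) → 4
  π[v,e](ρ[e/b](ρ[v/w](σ[b>2](T)))) → 4
  (γ[v; COUNT(*)→e](σ[v='p'](R)) ∪ π[v,e](ρ[e/b](ρ[v/w](σ[b>2](T))))) → 5

|E| = 5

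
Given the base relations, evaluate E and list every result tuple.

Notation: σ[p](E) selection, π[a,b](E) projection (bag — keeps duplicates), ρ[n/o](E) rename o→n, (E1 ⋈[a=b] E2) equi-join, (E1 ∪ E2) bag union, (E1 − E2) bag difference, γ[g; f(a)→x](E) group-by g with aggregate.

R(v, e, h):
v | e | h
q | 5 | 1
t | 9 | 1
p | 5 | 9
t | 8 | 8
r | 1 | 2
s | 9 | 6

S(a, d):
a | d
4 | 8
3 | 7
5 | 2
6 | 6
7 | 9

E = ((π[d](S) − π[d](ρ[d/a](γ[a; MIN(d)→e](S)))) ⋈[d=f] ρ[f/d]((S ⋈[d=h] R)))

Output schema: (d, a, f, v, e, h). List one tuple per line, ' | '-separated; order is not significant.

Subexpression sizes:
  S → 5
  π[d](S) → 5
  S → 5
  γ[a; MIN(d)→e](S) → 5
  ρ[d/a](γ[a; MIN(d)→e](S)) → 5
  π[d](ρ[d/a](γ[a; MIN(d)→e](S))) → 5
  (π[d](S) − π[d](ρ[d/a](γ[a; MIN(d)→e](S)))) → 3
  S → 5
  R → 6
  (S ⋈[d=h] R) → 4
  ρ[f/d]((S ⋈[d=h] R)) → 4
  ((π[d](S) − π[d](ρ[d/a](γ[a; MIN(d)→e](S)))) ⋈[d=f] ρ[f/d]((S ⋈[d=h] R))) → 3

== RESULT ==
d | a | f | v | e | h
2 | 5 | 2 | r | 1 | 2
8 | 4 | 8 | t | 8 | 8
9 | 7 | 9 | p | 5 | 9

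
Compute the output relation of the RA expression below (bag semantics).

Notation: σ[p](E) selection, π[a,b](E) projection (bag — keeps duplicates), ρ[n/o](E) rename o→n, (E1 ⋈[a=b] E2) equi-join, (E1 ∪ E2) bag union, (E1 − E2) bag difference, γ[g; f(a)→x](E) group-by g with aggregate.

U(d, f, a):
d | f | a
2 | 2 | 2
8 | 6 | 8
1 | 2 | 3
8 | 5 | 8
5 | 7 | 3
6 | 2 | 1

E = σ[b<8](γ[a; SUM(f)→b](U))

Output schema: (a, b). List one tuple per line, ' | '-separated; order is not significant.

Row counts bottom-up:
  U → 6
  γ[a; SUM(f)→b](U) → 4
  σ[b<8](γ[a; SUM(f)→b](U)) → 2

== RESULT ==
a | b
1 | 2
2 | 2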